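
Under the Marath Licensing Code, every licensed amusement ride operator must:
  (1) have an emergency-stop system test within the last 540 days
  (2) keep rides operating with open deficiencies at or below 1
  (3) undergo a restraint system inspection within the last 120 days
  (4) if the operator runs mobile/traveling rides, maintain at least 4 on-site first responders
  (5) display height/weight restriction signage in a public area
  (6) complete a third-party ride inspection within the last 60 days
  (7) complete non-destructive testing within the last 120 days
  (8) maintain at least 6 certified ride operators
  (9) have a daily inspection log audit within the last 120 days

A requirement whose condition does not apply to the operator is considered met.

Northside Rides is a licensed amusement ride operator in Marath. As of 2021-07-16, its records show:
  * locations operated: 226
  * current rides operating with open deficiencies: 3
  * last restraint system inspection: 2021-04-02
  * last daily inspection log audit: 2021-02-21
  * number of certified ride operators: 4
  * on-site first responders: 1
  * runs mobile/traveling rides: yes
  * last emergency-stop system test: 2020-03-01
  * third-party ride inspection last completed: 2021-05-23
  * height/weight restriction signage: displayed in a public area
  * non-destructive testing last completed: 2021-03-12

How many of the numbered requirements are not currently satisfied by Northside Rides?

1. emergency-stop system test 502 days ago vs limit 540 → met
2. rides operating with open deficiencies 3 > 1 → not met
3. restraint system inspection 105 days ago vs limit 120 → met
4. condition 'runs mobile/traveling rides' holds; on-site first responders 1 < 4 → not met
5. height/weight restriction signage present → met
6. third-party ride inspection 54 days ago vs limit 60 → met
7. non-destructive testing 126 days ago vs limit 120 → not met
8. certified ride operators 4 < 6 → not met
9. daily inspection log audit 145 days ago vs limit 120 → not met
Not met: 5 of 9

5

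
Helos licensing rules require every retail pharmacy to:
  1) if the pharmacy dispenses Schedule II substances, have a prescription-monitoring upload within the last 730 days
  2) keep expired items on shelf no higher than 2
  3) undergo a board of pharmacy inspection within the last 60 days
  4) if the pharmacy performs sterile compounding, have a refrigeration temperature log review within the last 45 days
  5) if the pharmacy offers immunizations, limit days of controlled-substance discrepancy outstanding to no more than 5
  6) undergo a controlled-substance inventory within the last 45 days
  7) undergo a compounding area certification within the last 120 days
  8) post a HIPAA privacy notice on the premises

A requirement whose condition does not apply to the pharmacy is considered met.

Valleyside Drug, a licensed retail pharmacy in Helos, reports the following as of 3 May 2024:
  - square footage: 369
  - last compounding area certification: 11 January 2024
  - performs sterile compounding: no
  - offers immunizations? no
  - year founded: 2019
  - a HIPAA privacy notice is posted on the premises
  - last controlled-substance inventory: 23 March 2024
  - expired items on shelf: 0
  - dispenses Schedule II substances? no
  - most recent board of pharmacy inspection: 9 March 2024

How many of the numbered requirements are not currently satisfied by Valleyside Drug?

1. condition 'dispenses Schedule II substances' does not hold → requirement n/a → met
2. expired items on shelf 0 ≤ 2 → met
3. board of pharmacy inspection 55 days ago vs limit 60 → met
4. condition 'performs sterile compounding' does not hold → requirement n/a → met
5. condition 'offers immunizations' does not hold → requirement n/a → met
6. controlled-substance inventory 41 days ago vs limit 45 → met
7. compounding area certification 113 days ago vs limit 120 → met
8. HIPAA privacy notice present → met
Not met: 0 of 8

0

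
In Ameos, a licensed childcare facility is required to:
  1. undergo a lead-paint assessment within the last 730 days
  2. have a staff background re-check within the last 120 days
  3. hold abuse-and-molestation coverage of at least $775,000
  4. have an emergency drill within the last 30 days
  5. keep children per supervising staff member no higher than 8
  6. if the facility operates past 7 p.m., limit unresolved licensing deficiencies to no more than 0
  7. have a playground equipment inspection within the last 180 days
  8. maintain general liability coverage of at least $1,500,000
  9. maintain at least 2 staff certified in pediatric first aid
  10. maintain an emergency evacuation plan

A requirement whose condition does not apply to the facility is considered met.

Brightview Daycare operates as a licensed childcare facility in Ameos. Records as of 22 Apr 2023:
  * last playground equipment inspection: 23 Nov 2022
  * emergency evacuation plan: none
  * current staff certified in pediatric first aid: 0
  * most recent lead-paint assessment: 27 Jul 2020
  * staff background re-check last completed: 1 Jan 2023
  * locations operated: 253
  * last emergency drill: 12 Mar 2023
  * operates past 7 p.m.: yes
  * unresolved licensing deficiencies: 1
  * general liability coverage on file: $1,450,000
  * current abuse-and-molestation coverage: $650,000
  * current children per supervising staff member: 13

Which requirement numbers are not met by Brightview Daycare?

1, 3, 4, 5, 6, 8, 9, 10

1. lead-paint assessment 999 days ago vs limit 730 → not met
2. staff background re-check 111 days ago vs limit 120 → met
3. abuse-and-molestation coverage $650,000 < $775,000 → not met
4. emergency drill 41 days ago vs limit 30 → not met
5. children per supervising staff member 13 > 8 → not met
6. condition 'operates past 7 p.m.' holds; unresolved licensing deficiencies 1 > 0 → not met
7. playground equipment inspection 150 days ago vs limit 180 → met
8. general liability coverage $1,450,000 < $1,500,000 → not met
9. staff certified in pediatric first aid 0 < 2 → not met
10. emergency evacuation plan absent → not met
Not met: 1, 3, 4, 5, 6, 8, 9, 10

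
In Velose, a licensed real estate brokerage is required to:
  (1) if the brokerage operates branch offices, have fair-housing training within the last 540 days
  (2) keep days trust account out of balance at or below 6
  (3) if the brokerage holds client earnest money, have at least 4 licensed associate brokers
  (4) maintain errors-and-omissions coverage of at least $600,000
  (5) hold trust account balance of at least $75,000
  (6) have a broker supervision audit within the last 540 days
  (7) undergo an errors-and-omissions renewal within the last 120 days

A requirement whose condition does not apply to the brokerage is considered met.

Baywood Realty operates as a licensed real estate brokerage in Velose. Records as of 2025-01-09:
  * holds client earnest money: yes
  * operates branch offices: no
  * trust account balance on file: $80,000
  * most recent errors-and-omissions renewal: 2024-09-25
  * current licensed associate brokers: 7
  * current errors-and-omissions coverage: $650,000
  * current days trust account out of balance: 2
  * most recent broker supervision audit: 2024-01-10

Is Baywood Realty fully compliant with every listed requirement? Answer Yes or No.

Yes

1. condition 'operates branch offices' does not hold → requirement n/a → met
2. days trust account out of balance 2 ≤ 6 → met
3. condition 'holds client earnest money' holds; licensed associate brokers 7 ≥ 4 → met
4. errors-and-omissions coverage $650,000 ≥ $600,000 → met
5. trust account balance $80,000 ≥ $75,000 → met
6. broker supervision audit 365 days ago vs limit 540 → met
7. errors-and-omissions renewal 106 days ago vs limit 120 → met
All met.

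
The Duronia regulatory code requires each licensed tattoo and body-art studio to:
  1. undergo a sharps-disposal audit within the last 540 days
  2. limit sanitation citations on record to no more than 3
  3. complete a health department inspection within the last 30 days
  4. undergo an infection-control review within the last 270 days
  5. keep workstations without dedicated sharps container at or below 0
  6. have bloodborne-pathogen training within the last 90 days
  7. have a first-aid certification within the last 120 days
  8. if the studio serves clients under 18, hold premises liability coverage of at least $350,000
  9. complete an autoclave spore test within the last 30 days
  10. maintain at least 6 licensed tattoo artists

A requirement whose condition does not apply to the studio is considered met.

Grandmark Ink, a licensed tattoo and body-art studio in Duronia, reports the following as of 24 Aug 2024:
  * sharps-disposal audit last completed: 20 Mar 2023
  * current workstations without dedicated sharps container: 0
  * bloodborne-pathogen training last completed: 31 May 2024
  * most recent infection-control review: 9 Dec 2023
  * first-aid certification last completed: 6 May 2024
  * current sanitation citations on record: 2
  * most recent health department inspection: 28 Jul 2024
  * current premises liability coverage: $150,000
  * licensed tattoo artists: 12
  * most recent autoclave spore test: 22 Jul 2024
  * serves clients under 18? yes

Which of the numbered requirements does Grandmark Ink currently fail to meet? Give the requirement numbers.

8, 9

1. sharps-disposal audit 523 days ago vs limit 540 → met
2. sanitation citations on record 2 ≤ 3 → met
3. health department inspection 27 days ago vs limit 30 → met
4. infection-control review 259 days ago vs limit 270 → met
5. workstations without dedicated sharps container 0 ≤ 0 → met
6. bloodborne-pathogen training 85 days ago vs limit 90 → met
7. first-aid certification 110 days ago vs limit 120 → met
8. condition 'serves clients under 18' holds; premises liability coverage $150,000 < $350,000 → not met
9. autoclave spore test 33 days ago vs limit 30 → not met
10. licensed tattoo artists 12 ≥ 6 → met
Not met: 8, 9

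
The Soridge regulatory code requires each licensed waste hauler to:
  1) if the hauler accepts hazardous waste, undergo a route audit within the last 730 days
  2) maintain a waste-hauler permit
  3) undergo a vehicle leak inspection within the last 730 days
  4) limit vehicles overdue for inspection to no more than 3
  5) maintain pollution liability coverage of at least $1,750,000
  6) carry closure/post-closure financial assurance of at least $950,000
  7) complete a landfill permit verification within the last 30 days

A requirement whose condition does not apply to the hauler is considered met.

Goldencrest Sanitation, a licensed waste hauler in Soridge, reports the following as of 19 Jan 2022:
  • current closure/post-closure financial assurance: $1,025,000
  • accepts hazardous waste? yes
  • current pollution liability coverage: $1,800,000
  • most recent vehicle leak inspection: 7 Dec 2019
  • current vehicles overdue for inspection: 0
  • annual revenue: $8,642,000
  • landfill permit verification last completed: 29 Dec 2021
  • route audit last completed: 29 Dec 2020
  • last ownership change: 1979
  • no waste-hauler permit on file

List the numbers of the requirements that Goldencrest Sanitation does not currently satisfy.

1. condition 'accepts hazardous waste' holds; route audit 386 days ago vs limit 730 → met
2. waste-hauler permit absent → not met
3. vehicle leak inspection 774 days ago vs limit 730 → not met
4. vehicles overdue for inspection 0 ≤ 3 → met
5. pollution liability coverage $1,800,000 ≥ $1,750,000 → met
6. closure/post-closure financial assurance $1,025,000 ≥ $950,000 → met
7. landfill permit verification 21 days ago vs limit 30 → met
Not met: 2, 3

2, 3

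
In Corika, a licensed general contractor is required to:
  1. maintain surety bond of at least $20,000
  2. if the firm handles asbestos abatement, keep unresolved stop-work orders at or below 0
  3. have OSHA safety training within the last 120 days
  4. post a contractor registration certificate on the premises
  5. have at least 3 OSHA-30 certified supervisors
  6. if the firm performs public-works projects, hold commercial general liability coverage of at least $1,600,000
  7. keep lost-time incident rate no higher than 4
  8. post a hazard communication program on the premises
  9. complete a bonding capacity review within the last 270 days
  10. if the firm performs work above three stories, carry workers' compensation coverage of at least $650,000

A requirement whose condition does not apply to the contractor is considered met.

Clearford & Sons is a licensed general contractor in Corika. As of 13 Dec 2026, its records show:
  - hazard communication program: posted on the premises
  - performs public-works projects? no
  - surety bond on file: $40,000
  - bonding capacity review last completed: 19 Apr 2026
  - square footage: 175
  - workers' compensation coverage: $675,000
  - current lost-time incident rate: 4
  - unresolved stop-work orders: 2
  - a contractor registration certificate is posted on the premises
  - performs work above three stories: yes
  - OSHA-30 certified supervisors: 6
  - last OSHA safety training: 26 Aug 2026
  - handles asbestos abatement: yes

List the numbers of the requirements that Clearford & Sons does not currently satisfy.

1. surety bond $40,000 ≥ $20,000 → met
2. condition 'handles asbestos abatement' holds; unresolved stop-work orders 2 > 0 → not met
3. OSHA safety training 109 days ago vs limit 120 → met
4. contractor registration certificate present → met
5. OSHA-30 certified supervisors 6 ≥ 3 → met
6. condition 'performs public-works projects' does not hold → requirement n/a → met
7. lost-time incident rate 4 ≤ 4 → met
8. hazard communication program present → met
9. bonding capacity review 238 days ago vs limit 270 → met
10. condition 'performs work above three stories' holds; workers' compensation coverage $675,000 ≥ $650,000 → met
Not met: 2

2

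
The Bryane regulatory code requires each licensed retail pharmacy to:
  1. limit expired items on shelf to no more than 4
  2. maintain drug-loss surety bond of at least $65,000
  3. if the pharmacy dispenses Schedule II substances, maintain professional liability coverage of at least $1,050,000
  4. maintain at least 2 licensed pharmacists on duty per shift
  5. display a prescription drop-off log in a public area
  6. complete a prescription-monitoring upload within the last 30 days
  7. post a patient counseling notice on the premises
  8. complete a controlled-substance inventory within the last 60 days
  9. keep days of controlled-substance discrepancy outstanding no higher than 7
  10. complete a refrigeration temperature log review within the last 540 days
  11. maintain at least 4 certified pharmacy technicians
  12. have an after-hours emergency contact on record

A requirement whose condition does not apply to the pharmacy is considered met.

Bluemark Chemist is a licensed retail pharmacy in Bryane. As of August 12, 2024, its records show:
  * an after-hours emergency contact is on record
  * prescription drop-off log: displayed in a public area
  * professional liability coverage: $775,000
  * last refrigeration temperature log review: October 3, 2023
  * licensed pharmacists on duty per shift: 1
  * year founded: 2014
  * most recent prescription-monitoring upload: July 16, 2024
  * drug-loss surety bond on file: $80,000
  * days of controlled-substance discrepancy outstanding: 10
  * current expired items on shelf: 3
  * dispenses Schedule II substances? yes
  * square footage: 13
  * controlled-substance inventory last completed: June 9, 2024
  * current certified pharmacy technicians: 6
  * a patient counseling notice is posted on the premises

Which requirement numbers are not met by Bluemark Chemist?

1. expired items on shelf 3 ≤ 4 → met
2. drug-loss surety bond $80,000 ≥ $65,000 → met
3. condition 'dispenses Schedule II substances' holds; professional liability coverage $775,000 < $1,050,000 → not met
4. licensed pharmacists on duty per shift 1 < 2 → not met
5. prescription drop-off log present → met
6. prescription-monitoring upload 27 days ago vs limit 30 → met
7. patient counseling notice present → met
8. controlled-substance inventory 64 days ago vs limit 60 → not met
9. days of controlled-substance discrepancy outstanding 10 > 7 → not met
10. refrigeration temperature log review 314 days ago vs limit 540 → met
11. certified pharmacy technicians 6 ≥ 4 → met
12. after-hours emergency contact present → met
Not met: 3, 4, 8, 9

3, 4, 8, 9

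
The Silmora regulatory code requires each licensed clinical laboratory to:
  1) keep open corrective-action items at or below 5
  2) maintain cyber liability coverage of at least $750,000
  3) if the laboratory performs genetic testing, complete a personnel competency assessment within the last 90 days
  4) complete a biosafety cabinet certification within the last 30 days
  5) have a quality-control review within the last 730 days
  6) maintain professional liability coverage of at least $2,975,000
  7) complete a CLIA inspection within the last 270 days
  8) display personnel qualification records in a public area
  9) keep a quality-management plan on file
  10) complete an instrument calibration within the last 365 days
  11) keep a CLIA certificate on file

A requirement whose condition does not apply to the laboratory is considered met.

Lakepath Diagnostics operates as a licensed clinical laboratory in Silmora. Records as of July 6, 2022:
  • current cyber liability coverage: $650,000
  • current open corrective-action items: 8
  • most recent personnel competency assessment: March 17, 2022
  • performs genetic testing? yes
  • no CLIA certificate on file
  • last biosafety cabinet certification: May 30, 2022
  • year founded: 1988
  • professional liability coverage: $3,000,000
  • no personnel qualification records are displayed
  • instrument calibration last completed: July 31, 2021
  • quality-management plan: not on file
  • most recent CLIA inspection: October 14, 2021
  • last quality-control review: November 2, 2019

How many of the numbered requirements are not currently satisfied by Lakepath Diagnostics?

1. open corrective-action items 8 > 5 → not met
2. cyber liability coverage $650,000 < $750,000 → not met
3. condition 'performs genetic testing' holds; personnel competency assessment 111 days ago vs limit 90 → not met
4. biosafety cabinet certification 37 days ago vs limit 30 → not met
5. quality-control review 977 days ago vs limit 730 → not met
6. professional liability coverage $3,000,000 ≥ $2,975,000 → met
7. CLIA inspection 265 days ago vs limit 270 → met
8. personnel qualification records absent → not met
9. quality-management plan absent → not met
10. instrument calibration 340 days ago vs limit 365 → met
11. CLIA certificate absent → not met
Not met: 8 of 11

8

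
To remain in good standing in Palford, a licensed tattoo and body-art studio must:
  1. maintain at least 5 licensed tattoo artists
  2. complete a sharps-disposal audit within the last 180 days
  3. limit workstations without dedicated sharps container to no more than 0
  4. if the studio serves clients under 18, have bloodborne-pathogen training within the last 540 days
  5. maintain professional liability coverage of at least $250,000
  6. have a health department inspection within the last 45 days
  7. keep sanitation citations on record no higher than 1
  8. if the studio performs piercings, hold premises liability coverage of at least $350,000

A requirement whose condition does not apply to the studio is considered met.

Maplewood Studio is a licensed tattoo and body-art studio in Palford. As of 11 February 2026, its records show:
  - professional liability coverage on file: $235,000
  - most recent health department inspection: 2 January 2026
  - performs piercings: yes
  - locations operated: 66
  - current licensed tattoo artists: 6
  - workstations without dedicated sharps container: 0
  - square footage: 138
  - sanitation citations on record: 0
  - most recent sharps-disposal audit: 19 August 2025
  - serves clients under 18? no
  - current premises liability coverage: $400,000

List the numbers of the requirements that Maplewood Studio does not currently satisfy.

5

1. licensed tattoo artists 6 ≥ 5 → met
2. sharps-disposal audit 176 days ago vs limit 180 → met
3. workstations without dedicated sharps container 0 ≤ 0 → met
4. condition 'serves clients under 18' does not hold → requirement n/a → met
5. professional liability coverage $235,000 < $250,000 → not met
6. health department inspection 40 days ago vs limit 45 → met
7. sanitation citations on record 0 ≤ 1 → met
8. condition 'performs piercings' holds; premises liability coverage $400,000 ≥ $350,000 → met
Not met: 5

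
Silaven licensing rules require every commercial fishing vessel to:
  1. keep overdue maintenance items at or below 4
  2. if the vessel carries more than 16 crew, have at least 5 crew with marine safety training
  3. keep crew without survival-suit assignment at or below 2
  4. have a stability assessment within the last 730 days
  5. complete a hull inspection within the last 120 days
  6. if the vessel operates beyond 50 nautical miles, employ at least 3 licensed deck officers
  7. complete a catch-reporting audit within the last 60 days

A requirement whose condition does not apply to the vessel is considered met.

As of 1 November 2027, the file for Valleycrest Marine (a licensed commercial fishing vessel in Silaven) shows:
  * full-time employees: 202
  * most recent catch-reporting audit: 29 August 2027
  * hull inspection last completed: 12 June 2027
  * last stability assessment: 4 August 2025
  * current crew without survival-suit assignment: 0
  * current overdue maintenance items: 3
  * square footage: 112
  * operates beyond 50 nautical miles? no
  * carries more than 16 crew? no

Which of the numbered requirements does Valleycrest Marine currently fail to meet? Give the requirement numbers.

4, 5, 7

1. overdue maintenance items 3 ≤ 4 → met
2. condition 'carries more than 16 crew' does not hold → requirement n/a → met
3. crew without survival-suit assignment 0 ≤ 2 → met
4. stability assessment 819 days ago vs limit 730 → not met
5. hull inspection 142 days ago vs limit 120 → not met
6. condition 'operates beyond 50 nautical miles' does not hold → requirement n/a → met
7. catch-reporting audit 64 days ago vs limit 60 → not met
Not met: 4, 5, 7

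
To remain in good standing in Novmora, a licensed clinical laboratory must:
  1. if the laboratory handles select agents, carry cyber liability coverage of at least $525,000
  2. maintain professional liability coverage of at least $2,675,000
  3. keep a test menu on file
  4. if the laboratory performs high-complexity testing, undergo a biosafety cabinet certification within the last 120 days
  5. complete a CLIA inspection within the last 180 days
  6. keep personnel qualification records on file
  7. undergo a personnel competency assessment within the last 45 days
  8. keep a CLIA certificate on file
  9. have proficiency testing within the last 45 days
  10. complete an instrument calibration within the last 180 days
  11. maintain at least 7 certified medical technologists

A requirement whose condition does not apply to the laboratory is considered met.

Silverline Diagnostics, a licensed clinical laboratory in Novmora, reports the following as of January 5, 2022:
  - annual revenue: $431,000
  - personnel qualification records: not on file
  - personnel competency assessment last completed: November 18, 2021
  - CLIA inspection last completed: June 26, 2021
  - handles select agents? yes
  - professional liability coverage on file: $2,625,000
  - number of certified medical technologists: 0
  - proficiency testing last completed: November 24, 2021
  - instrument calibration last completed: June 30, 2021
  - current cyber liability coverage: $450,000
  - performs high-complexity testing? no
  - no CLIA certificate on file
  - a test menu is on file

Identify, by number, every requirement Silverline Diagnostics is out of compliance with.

1, 2, 5, 6, 7, 8, 10, 11

1. condition 'handles select agents' holds; cyber liability coverage $450,000 < $525,000 → not met
2. professional liability coverage $2,625,000 < $2,675,000 → not met
3. test menu present → met
4. condition 'performs high-complexity testing' does not hold → requirement n/a → met
5. CLIA inspection 193 days ago vs limit 180 → not met
6. personnel qualification records absent → not met
7. personnel competency assessment 48 days ago vs limit 45 → not met
8. CLIA certificate absent → not met
9. proficiency testing 42 days ago vs limit 45 → met
10. instrument calibration 189 days ago vs limit 180 → not met
11. certified medical technologists 0 < 7 → not met
Not met: 1, 2, 5, 6, 7, 8, 10, 11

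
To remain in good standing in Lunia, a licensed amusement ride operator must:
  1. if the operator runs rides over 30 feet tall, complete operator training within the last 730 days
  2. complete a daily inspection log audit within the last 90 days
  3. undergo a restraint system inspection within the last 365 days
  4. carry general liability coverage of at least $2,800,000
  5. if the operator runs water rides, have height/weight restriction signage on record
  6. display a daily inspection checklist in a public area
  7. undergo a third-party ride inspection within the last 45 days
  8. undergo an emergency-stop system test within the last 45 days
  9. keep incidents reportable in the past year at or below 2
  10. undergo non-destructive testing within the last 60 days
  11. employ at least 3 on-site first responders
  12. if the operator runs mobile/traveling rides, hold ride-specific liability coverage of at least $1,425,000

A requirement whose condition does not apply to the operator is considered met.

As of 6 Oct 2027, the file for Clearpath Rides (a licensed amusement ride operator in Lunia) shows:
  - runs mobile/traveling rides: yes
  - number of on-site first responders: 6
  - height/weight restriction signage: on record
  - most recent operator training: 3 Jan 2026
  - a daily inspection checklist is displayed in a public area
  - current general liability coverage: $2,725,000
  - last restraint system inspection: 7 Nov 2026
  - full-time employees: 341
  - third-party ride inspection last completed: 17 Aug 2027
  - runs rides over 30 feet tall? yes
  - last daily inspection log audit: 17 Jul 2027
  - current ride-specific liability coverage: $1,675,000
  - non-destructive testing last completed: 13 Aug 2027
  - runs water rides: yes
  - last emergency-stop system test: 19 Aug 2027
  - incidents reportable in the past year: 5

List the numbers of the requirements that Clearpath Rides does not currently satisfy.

4, 7, 8, 9

1. condition 'runs rides over 30 feet tall' holds; operator training 641 days ago vs limit 730 → met
2. daily inspection log audit 81 days ago vs limit 90 → met
3. restraint system inspection 333 days ago vs limit 365 → met
4. general liability coverage $2,725,000 < $2,800,000 → not met
5. condition 'runs water rides' holds; height/weight restriction signage present → met
6. daily inspection checklist present → met
7. third-party ride inspection 50 days ago vs limit 45 → not met
8. emergency-stop system test 48 days ago vs limit 45 → not met
9. incidents reportable in the past year 5 > 2 → not met
10. non-destructive testing 54 days ago vs limit 60 → met
11. on-site first responders 6 ≥ 3 → met
12. condition 'runs mobile/traveling rides' holds; ride-specific liability coverage $1,675,000 ≥ $1,425,000 → met
Not met: 4, 7, 8, 9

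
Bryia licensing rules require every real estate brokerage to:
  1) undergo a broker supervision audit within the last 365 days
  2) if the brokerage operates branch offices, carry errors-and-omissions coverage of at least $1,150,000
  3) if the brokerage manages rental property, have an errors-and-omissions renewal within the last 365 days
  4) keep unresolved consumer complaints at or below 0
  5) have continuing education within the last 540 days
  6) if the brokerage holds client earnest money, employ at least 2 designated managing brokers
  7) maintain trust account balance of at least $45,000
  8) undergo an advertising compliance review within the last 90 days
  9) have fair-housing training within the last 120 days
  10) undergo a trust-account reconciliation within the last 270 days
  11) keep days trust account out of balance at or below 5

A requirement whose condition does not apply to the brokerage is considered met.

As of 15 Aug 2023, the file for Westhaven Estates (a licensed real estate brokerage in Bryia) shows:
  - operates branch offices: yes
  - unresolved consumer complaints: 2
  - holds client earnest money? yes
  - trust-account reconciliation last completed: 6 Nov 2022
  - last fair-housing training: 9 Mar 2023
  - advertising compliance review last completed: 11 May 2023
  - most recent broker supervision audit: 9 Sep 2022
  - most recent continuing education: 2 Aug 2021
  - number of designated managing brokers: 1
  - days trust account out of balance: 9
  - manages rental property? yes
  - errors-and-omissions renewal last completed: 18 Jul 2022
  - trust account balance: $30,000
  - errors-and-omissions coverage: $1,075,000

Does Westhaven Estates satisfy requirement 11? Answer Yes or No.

11. days trust account out of balance 9 > 5 → not met

No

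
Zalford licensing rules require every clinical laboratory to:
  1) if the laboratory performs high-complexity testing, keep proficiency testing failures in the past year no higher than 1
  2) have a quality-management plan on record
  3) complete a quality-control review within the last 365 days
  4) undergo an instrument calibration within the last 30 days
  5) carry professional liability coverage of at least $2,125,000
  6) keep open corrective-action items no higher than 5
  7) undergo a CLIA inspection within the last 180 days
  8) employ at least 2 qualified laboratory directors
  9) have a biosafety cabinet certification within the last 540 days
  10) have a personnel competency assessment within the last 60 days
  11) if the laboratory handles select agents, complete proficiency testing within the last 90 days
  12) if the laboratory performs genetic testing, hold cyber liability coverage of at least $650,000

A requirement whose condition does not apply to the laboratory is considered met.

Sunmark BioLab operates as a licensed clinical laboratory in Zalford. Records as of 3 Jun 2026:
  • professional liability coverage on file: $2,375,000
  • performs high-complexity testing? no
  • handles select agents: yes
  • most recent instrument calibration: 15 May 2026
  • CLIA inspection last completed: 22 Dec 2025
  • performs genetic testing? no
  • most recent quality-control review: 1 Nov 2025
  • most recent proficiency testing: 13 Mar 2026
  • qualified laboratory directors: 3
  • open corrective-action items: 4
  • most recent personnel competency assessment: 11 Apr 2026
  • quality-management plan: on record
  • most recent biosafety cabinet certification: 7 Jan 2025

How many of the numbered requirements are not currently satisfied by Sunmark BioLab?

0

1. condition 'performs high-complexity testing' does not hold → requirement n/a → met
2. quality-management plan present → met
3. quality-control review 214 days ago vs limit 365 → met
4. instrument calibration 19 days ago vs limit 30 → met
5. professional liability coverage $2,375,000 ≥ $2,125,000 → met
6. open corrective-action items 4 ≤ 5 → met
7. CLIA inspection 163 days ago vs limit 180 → met
8. qualified laboratory directors 3 ≥ 2 → met
9. biosafety cabinet certification 512 days ago vs limit 540 → met
10. personnel competency assessment 53 days ago vs limit 60 → met
11. condition 'handles select agents' holds; proficiency testing 82 days ago vs limit 90 → met
12. condition 'performs genetic testing' does not hold → requirement n/a → met
Not met: 0 of 12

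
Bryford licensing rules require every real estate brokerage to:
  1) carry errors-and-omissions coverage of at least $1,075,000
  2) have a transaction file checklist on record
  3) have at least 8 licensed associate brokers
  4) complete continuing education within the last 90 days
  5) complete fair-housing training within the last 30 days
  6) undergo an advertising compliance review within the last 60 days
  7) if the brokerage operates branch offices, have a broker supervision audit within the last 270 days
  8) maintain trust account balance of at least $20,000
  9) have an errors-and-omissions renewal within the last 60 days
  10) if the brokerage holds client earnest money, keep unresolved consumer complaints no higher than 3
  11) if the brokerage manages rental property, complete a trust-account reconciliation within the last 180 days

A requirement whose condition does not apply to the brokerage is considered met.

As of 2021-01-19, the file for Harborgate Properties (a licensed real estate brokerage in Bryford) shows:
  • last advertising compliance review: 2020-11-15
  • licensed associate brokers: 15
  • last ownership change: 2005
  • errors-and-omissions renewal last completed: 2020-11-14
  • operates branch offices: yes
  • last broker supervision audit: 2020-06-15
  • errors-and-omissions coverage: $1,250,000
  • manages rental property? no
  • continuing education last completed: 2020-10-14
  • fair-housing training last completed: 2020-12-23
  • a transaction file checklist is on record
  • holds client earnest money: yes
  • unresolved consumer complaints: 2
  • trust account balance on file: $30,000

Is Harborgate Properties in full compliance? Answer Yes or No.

No

1. errors-and-omissions coverage $1,250,000 ≥ $1,075,000 → met
2. transaction file checklist present → met
3. licensed associate brokers 15 ≥ 8 → met
4. continuing education 97 days ago vs limit 90 → not met
5. fair-housing training 27 days ago vs limit 30 → met
6. advertising compliance review 65 days ago vs limit 60 → not met
7. condition 'operates branch offices' holds; broker supervision audit 218 days ago vs limit 270 → met
8. trust account balance $30,000 ≥ $20,000 → met
9. errors-and-omissions renewal 66 days ago vs limit 60 → not met
10. condition 'holds client earnest money' holds; unresolved consumer complaints 2 ≤ 3 → met
11. condition 'manages rental property' does not hold → requirement n/a → met
Not met: 4, 6, 9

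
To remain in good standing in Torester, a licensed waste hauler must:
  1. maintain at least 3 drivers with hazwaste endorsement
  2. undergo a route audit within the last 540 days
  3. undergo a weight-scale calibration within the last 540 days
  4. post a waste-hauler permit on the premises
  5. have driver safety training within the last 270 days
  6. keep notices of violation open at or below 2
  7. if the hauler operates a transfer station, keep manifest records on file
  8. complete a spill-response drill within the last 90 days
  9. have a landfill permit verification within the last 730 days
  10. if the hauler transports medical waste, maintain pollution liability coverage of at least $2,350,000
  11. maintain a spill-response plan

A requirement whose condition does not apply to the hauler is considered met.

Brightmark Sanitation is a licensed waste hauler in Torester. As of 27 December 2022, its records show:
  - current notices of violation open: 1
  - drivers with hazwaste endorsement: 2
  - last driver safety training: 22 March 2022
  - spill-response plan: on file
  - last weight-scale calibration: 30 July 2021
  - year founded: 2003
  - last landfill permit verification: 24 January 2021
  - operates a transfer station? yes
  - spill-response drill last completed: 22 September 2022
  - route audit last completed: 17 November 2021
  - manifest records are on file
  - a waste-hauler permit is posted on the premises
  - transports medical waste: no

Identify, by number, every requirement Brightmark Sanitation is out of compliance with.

1, 5, 8

1. drivers with hazwaste endorsement 2 < 3 → not met
2. route audit 405 days ago vs limit 540 → met
3. weight-scale calibration 515 days ago vs limit 540 → met
4. waste-hauler permit present → met
5. driver safety training 280 days ago vs limit 270 → not met
6. notices of violation open 1 ≤ 2 → met
7. condition 'operates a transfer station' holds; manifest records present → met
8. spill-response drill 96 days ago vs limit 90 → not met
9. landfill permit verification 702 days ago vs limit 730 → met
10. condition 'transports medical waste' does not hold → requirement n/a → met
11. spill-response plan present → met
Not met: 1, 5, 8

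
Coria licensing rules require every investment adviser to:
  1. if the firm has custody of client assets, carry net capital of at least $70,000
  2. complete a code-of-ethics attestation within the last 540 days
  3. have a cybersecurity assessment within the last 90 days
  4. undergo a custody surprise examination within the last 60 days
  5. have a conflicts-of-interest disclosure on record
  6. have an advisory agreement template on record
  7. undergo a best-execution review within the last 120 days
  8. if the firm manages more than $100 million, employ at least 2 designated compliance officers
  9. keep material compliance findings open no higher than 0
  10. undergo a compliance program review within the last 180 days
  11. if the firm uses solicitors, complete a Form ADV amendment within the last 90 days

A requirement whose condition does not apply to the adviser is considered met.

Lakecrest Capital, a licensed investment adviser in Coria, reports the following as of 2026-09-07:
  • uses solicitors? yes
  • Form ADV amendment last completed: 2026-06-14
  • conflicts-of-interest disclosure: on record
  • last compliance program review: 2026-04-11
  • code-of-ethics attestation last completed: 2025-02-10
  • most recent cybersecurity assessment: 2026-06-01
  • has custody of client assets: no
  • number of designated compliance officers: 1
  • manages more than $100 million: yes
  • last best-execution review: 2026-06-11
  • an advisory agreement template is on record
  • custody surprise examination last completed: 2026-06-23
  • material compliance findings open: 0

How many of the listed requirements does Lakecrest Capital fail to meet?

4

1. condition 'has custody of client assets' does not hold → requirement n/a → met
2. code-of-ethics attestation 574 days ago vs limit 540 → not met
3. cybersecurity assessment 98 days ago vs limit 90 → not met
4. custody surprise examination 76 days ago vs limit 60 → not met
5. conflicts-of-interest disclosure present → met
6. advisory agreement template present → met
7. best-execution review 88 days ago vs limit 120 → met
8. condition 'manages more than $100 million' holds; designated compliance officers 1 < 2 → not met
9. material compliance findings open 0 ≤ 0 → met
10. compliance program review 149 days ago vs limit 180 → met
11. condition 'uses solicitors' holds; Form ADV amendment 85 days ago vs limit 90 → met
Not met: 4 of 11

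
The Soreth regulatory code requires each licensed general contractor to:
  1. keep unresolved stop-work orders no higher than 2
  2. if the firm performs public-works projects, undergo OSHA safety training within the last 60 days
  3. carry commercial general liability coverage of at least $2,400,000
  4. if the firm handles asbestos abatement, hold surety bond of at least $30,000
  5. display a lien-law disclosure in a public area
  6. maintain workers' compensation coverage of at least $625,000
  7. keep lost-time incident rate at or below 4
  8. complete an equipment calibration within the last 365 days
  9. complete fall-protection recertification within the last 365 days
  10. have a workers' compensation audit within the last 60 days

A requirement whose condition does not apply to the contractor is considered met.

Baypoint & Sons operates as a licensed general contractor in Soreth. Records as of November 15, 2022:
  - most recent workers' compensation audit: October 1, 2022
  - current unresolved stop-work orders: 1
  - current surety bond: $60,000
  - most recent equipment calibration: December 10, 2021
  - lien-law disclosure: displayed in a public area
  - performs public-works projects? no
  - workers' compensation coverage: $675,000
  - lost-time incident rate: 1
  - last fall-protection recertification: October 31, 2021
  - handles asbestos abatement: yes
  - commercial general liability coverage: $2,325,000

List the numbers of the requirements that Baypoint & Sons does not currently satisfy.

1. unresolved stop-work orders 1 ≤ 2 → met
2. condition 'performs public-works projects' does not hold → requirement n/a → met
3. commercial general liability coverage $2,325,000 < $2,400,000 → not met
4. condition 'handles asbestos abatement' holds; surety bond $60,000 ≥ $30,000 → met
5. lien-law disclosure present → met
6. workers' compensation coverage $675,000 ≥ $625,000 → met
7. lost-time incident rate 1 ≤ 4 → met
8. equipment calibration 340 days ago vs limit 365 → met
9. fall-protection recertification 380 days ago vs limit 365 → not met
10. workers' compensation audit 45 days ago vs limit 60 → met
Not met: 3, 9

3, 9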